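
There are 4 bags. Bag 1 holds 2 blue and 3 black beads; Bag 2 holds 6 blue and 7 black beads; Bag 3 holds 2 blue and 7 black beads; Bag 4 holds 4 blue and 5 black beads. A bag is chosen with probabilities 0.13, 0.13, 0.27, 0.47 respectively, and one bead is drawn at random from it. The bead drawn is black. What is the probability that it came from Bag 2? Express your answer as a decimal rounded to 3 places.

P(black|Bag 1) = 0.6; P(black|Bag 2) = 0.5385; P(black|Bag 3) = 0.7778; P(black|Bag 4) = 0.5556.
Prior × likelihood for each source: 0.13·0.6=0.07800, 0.13·0.5385=0.07000, 0.27·0.7778=0.2100, 0.47·0.5556=0.2611. Summing gives P(black) = 0.61911.
P(Bag 2 | black) = 0.07000 / 0.61911 = 0.113.

Posterior probability ≈ 0.113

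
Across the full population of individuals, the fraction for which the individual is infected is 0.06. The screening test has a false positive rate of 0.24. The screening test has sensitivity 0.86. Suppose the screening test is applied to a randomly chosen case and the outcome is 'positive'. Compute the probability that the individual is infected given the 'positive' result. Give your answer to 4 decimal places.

P(H | E) ≈ 0.1861

Let H be the event that the individual is infected. P(H) = 0.06, so P(¬H) = 0.94. With E the 'positive' result, P(E|H) = 0.86 and P(E|¬H) = 0.24.
P(E) = 0.86·0.06 + 0.24·0.94 = 0.051600 + 0.22560 = 0.27720.
By Bayes' theorem, P(H|E) = 0.051600 / 0.27720 = 0.1861.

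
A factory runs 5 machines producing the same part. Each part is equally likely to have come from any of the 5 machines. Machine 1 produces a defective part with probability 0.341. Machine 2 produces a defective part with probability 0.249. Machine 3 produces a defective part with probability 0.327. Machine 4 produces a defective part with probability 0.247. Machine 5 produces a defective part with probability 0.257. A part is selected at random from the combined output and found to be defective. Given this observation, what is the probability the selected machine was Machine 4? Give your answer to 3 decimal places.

Posterior probability ≈ 0.174

Tabulate prior·likelihood by source: [1] prior 0.2, lik 0.341, product 0.06820; [2] prior 0.2, lik 0.249, product 0.04980; [3] prior 0.2, lik 0.327, product 0.06540; [4] prior 0.2, lik 0.247, product 0.04940; [5] prior 0.2, lik 0.257, product 0.05140.
Normalizing constant = 0.28420; the posterior for Machine 4 is its product over the sum, 0.04940/0.28420 = 0.174.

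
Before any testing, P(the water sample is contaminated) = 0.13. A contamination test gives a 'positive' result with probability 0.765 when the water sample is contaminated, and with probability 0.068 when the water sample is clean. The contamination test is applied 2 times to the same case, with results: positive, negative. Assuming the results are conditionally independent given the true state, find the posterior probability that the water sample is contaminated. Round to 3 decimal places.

With H the event that the water sample is contaminated, the joint likelihood of the observed sequence is P(data|H) = 0.765·0.235 = 0.17977 and P(data|¬H) = 0.068·0.932 = 0.063376.
Bayes: P(H|data) = 0.13·0.17977 / (0.13·0.17977 + 0.87·0.063376) = 0.023371/0.078508 = 0.2977.

Posterior P(H) ≈ 0.298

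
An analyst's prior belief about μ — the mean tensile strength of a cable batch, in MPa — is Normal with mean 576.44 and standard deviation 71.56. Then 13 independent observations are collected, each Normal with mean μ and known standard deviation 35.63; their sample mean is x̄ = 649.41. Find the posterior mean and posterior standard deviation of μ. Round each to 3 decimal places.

Posterior mean ≈ 648.045; posterior SD ≈ 9.789

With known σ, the Normal prior is conjugate. Weight on the data is w = (n/σ²)/(n/σ² + 1/τ₀²) = 0.0102403/(0.0102403+0.00019528) = 0.98129.
Posterior mean = w·x̄ + (1−w)·μ₀ = 0.98129·649.41 + 0.018713·576.44 = 648.045. Posterior variance = 1/(0.0102403+0.00019528) = 95.8262, so SD = 9.789.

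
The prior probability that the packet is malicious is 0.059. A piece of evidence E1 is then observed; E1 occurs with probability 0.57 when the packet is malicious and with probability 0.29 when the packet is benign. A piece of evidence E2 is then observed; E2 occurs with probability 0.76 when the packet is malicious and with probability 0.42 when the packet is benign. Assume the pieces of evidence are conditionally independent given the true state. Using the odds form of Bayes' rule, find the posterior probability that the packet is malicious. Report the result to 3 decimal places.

Posterior probability ≈ 0.182

Prior odds = 0.059/(1−0.059) = 0.062699.
Likelihood ratio for E1 = 0.57/0.29 = 1.9655.
Likelihood ratio for E2 = 0.76/0.42 = 1.8095.
Posterior odds = prior odds × LR₁ × LR₂ = 0.22300.
Posterior probability = odds/(1+odds) = 0.22300/1.2230 = 0.182.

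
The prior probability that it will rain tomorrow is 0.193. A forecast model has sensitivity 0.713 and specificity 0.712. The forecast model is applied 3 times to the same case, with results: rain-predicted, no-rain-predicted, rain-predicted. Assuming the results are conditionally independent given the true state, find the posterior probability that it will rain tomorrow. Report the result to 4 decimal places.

Let H be the event that it will rain tomorrow; start with P(H) = 0.193. P('rain-predicted'|H) = 0.713, P('rain-predicted'|¬H) = 0.288.
Update on result 1 ('rain-predicted'): P(H) ← 0.713·0.1930 / (0.713·0.1930 + 0.288·0.8070) = 0.13761/0.37002 = 0.3719.
Update on result 2 ('no-rain-predicted'): P(H) ← 0.287·0.3719 / (0.287·0.3719 + 0.712·0.6281) = 0.10673/0.55395 = 0.1927.
Update on result 3 ('rain-predicted'): P(H) ← 0.713·0.1927 / (0.713·0.1927 + 0.288·0.8073) = 0.13738/0.36989 = 0.3714.

Posterior P(H) ≈ 0.3714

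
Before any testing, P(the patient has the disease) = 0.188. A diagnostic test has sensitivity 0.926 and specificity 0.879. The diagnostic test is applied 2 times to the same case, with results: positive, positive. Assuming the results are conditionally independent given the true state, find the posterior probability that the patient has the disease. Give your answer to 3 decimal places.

Posterior P(H) ≈ 0.931

With H the event that the patient has the disease, the joint likelihood of the observed sequence is P(data|H) = 0.926·0.926 = 0.85748 and P(data|¬H) = 0.121·0.121 = 0.014641.
Bayes: P(H|data) = 0.188·0.85748 / (0.188·0.85748 + 0.812·0.014641) = 0.16121/0.17309 = 0.9313.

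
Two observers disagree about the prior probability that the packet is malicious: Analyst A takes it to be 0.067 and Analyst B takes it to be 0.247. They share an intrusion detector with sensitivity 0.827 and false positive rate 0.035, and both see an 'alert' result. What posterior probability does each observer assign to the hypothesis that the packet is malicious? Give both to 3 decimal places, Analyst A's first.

P('+'|H) = 0.827, P('+'|¬H) = 0.035.
Analyst A: numerator 0.827·0.067 = 0.055409; evidence = 0.055409+0.035·0.933 = 0.088064; posterior = 0.629.
Analyst B: numerator 0.827·0.247 = 0.20427; evidence = 0.20427+0.035·0.753 = 0.23062; posterior = 0.886.

Analyst A: 0.629; Analyst B: 0.886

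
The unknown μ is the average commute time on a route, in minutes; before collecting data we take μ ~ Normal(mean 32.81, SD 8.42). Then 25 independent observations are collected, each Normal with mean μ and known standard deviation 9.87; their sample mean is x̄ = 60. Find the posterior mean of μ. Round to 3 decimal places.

Prior precision 1/τ₀² = 1/8.42² = 0.0141051; data precision n/σ² = 25/9.87² = 0.256629.
Posterior precision = 0.0141051 + 0.256629 = 0.270734.
Posterior mean = (0.0141051·32.81 + 0.256629·60) / 0.270734 = 58.583.

Posterior mean ≈ 58.583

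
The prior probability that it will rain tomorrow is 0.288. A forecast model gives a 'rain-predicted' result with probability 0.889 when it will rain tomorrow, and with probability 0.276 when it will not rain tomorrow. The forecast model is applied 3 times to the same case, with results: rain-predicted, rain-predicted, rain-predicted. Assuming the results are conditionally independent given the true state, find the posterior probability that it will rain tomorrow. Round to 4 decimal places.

With H the event that it will rain tomorrow, the joint likelihood of the observed sequence is P(data|H) = 0.889·0.889·0.889 = 0.70260 and P(data|¬H) = 0.276·0.276·0.276 = 0.021025.
Bayes: P(H|data) = 0.288·0.70260 / (0.288·0.70260 + 0.712·0.021025) = 0.20235/0.21732 = 0.9311.

Posterior P(H) ≈ 0.9311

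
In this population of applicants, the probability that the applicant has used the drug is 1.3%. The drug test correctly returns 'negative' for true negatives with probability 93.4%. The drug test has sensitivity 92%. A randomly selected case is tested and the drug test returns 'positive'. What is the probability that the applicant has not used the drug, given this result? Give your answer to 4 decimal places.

Let H be the event that the applicant has used the drug. P(H) = 0.013, so P(¬H) = 0.987. With E the 'positive' result, P(E|H) = 0.92 and P(E|¬H) = 0.066.
P(E) = 0.92·0.013 + 0.066·0.987 = 0.011960 + 0.065142 = 0.077102.
By Bayes' theorem, P(H|E) = 0.011960 / 0.077102 = 0.1551. Hence P(¬H|E) = 1 − 0.1551 = 0.8449.

P(¬H | E) ≈ 0.8449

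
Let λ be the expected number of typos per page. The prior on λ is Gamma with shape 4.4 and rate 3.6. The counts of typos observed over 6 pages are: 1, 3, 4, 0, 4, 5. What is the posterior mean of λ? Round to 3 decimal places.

Total count ∑xᵢ = 17 over n = 6 pages.
Gamma is conjugate to the Poisson likelihood: posterior is Gamma(shape = 4.4+17 = 21.4, rate = 3.6+6 = 9.6).
E[λ | data] = 21.4/9.6 = 2.229.

Posterior mean ≈ 2.229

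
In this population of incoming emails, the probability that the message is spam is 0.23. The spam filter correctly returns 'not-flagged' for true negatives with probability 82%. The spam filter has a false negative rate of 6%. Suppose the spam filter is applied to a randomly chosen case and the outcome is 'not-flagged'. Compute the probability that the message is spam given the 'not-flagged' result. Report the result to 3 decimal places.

Let H be the event that the message is spam. P(H) = 0.23, so P(¬H) = 0.77. With E the 'not-flagged' result, P(E|H) = 0.06 and P(E|¬H) = 0.82.
P(E) = 0.06·0.23 + 0.82·0.77 = 0.013800 + 0.63140 = 0.64520.
By Bayes' theorem, P(H|E) = 0.013800 / 0.64520 = 0.021.

P(H | E) ≈ 0.021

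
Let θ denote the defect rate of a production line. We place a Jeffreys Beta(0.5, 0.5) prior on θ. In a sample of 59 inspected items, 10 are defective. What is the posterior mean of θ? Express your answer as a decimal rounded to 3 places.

Posterior mean ≈ 0.175

Observing 10 successes and 49 failures updates Beta(0.5, 0.5) by adding the success and failure counts to the two shape parameters: α = 0.5+10 = 10.5, β = 0.5+49 = 49.5.
Posterior mean = α/(α+β) = 10.5/60 = 0.175.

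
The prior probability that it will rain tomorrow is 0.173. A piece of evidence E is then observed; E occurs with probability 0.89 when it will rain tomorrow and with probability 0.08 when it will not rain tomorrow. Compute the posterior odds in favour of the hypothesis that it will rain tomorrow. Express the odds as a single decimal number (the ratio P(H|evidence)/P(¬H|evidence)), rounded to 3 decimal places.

Posterior odds ≈ 2.327

Prior odds = 0.173/(1−0.173) = 0.20919.
Likelihood ratio for E = 0.89/0.08 = 11.125.
Posterior odds = prior odds × LR = 2.3272.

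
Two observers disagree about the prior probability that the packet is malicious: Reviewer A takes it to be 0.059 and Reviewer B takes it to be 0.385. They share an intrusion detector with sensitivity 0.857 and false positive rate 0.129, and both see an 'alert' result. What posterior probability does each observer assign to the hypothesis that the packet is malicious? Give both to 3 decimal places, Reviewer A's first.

P('+'|H) = 0.857, P('+'|¬H) = 0.129.
Reviewer A: numerator 0.857·0.059 = 0.050563; evidence = 0.050563+0.129·0.941 = 0.17195; posterior = 0.294.
Reviewer B: numerator 0.857·0.385 = 0.32994; evidence = 0.32994+0.129·0.615 = 0.40928; posterior = 0.806.

Reviewer A: 0.294; Reviewer B: 0.806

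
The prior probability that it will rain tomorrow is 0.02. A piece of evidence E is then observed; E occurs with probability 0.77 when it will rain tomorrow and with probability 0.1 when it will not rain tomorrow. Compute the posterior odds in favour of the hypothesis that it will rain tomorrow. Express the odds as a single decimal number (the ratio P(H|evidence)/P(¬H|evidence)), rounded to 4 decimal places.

Prior odds = 0.02/(1−0.02) = 0.020408. In log-odds, ln(0.020408) = -3.8918.
Add log likelihood ratio: ln(7.7000) = 2.0412.
Posterior log-odds = -1.8506, so posterior odds = exp(-1.8506) = 0.15714.

Posterior odds ≈ 0.1571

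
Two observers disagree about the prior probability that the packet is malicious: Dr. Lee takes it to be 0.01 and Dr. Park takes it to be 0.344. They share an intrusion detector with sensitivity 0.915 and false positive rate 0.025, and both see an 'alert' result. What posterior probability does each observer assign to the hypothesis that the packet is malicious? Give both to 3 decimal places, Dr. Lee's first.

Dr. Lee: 0.270; Dr. Park: 0.950

P('+'|H) = 0.915, P('+'|¬H) = 0.025.
Dr. Lee: numerator 0.915·0.01 = 0.0091500; evidence = 0.0091500+0.025·0.99 = 0.033900; posterior = 0.270.
Dr. Park: numerator 0.915·0.344 = 0.31476; evidence = 0.31476+0.025·0.656 = 0.33116; posterior = 0.950.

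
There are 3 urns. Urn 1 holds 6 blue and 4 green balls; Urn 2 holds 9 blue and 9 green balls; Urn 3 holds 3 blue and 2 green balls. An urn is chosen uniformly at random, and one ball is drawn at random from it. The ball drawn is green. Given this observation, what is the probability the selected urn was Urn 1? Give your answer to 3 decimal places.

Posterior probability ≈ 0.308

P(green|Urn 1) = 0.4; P(green|Urn 2) = 0.5; P(green|Urn 3) = 0.4.
Prior × likelihood for each source: 0.333333·0.4=0.1333, 0.333333·0.5=0.1667, 0.333333·0.4=0.1333. Summing gives P(green) = 0.43333.
P(Urn 1 | green) = 0.1333 / 0.43333 = 0.308.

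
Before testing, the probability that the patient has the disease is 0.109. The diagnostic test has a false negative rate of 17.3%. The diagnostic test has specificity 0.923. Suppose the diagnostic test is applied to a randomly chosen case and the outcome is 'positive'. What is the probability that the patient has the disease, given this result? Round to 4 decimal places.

Let H be the event that the patient has the disease. P(H) = 0.109, so P(¬H) = 0.891. With E the 'positive' result, P(E|H) = 0.827 and P(E|¬H) = 0.077.
P(E) = 0.827·0.109 + 0.077·0.891 = 0.090143 + 0.068607 = 0.15875.
By Bayes' theorem, P(H|E) = 0.090143 / 0.15875 = 0.5678.

P(H | E) ≈ 0.5678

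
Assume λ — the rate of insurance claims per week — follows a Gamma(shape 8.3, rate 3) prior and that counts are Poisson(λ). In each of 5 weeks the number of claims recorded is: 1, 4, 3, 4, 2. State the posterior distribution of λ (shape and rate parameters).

Posterior: Gamma(shape=22.3, rate=8)

The Poisson likelihood adds the total count to the shape and the number of exposure periods to the rate. Here ∑xᵢ = 14 and n = 5, so shape 8.3→22.3 and rate 3→8.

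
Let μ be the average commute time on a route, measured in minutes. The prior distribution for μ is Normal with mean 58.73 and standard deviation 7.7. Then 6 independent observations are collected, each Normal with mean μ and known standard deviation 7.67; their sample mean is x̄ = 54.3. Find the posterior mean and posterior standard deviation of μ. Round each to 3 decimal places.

With known σ, the Normal prior is conjugate. Weight on the data is w = (n/σ²)/(n/σ² + 1/τ₀²) = 0.101991/(0.101991+0.0168663) = 0.85810.
Posterior mean = w·x̄ + (1−w)·μ₀ = 0.85810·54.3 + 0.14190·58.73 = 54.929. Posterior variance = 1/(0.101991+0.0168663) = 8.41348, so SD = 2.901.

Posterior mean ≈ 54.929; posterior SD ≈ 2.901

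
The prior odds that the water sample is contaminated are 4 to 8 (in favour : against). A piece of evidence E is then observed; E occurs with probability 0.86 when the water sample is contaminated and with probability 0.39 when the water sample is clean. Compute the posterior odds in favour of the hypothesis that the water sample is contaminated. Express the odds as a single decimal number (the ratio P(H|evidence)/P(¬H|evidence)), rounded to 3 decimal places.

Prior odds = 4/8 = 0.50000.
Likelihood ratio for E = 0.86/0.39 = 2.2051.
Posterior odds = prior odds × LR = 1.1026.

Posterior odds ≈ 1.103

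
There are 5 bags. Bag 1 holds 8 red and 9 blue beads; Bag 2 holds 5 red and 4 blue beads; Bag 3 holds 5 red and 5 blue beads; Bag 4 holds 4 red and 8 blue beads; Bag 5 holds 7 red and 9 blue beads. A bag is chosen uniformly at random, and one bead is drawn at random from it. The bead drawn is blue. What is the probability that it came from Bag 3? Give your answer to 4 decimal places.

Posterior probability ≈ 0.1850

Tabulate prior·likelihood by source: [1] prior 0.2, lik 0.5294, product 0.1059; [2] prior 0.2, lik 0.4444, product 0.08889; [3] prior 0.2, lik 0.5, product 0.1000; [4] prior 0.2, lik 0.6667, product 0.1333; [5] prior 0.2, lik 0.5625, product 0.1125.
Normalizing constant = 0.54060; the posterior for Bag 3 is its product over the sum, 0.1000/0.54060 = 0.1850.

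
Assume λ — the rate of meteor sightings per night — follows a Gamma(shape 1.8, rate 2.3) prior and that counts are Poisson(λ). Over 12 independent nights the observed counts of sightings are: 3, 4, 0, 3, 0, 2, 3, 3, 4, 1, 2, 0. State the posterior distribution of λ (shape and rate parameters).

The Poisson likelihood adds the total count to the shape and the number of exposure periods to the rate. Here ∑xᵢ = 25 and n = 12, so shape 1.8→26.8 and rate 2.3→14.3.

Posterior: Gamma(shape=26.8, rate=14.3)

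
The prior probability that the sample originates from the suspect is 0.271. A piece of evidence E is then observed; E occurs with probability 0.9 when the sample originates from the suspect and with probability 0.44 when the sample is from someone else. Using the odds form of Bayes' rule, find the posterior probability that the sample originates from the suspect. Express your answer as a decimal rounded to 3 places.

Posterior probability ≈ 0.432

Prior odds = 0.271/(1−0.271) = 0.37174.
Likelihood ratio for E = 0.9/0.44 = 2.0455.
Posterior odds = prior odds × LR = 0.76038.
Posterior probability = odds/(1+odds) = 0.76038/1.7604 = 0.432.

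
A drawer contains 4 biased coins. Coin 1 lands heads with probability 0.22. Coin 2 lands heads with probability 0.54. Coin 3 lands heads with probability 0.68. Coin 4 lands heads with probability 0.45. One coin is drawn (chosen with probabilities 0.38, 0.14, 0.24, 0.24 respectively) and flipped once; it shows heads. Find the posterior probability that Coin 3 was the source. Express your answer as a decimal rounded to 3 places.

P(heads|C1) = 0.22; P(heads|C2) = 0.54; P(heads|C3) = 0.68; P(heads|C4) = 0.45.
Prior × likelihood for each source: 0.38·0.22=0.08360, 0.14·0.54=0.07560, 0.24·0.68=0.1632, 0.24·0.45=0.1080. Summing gives P(heads) = 0.43040.
P(Coin 3 | heads) = 0.1632 / 0.43040 = 0.379.

Posterior probability ≈ 0.379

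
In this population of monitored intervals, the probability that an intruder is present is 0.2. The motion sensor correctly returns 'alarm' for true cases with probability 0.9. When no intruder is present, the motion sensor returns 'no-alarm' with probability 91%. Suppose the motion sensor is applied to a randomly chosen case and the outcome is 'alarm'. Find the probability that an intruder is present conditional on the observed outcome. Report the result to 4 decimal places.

P(H | E) ≈ 0.7143

Let H be the event that an intruder is present. P(H) = 0.2, so P(¬H) = 0.8. With E the 'alarm' result, P(E|H) = 0.9 and P(E|¬H) = 0.09.
P(E) = 0.9·0.2 + 0.09·0.8 = 0.18000 + 0.072000 = 0.25200.
By Bayes' theorem, P(H|E) = 0.18000 / 0.25200 = 0.7143.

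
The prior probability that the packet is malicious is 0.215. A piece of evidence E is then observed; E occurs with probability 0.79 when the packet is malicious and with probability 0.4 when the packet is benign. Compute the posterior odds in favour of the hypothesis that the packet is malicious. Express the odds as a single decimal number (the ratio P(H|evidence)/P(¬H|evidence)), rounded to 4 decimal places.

Prior odds = 0.215/(1−0.215) = 0.27389. In log-odds, ln(0.27389) = -1.2950.
Add log likelihood ratio: ln(1.9750) = 0.68057.
Posterior log-odds = -0.61448, so posterior odds = exp(-0.61448) = 0.54092.

Posterior odds ≈ 0.5409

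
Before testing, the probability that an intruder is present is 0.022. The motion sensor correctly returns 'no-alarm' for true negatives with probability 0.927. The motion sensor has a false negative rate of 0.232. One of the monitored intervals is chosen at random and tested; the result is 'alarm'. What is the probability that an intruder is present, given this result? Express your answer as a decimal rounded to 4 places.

Let H be the event that an intruder is present. P(H) = 0.022, so P(¬H) = 0.978. With E the 'alarm' result, P(E|H) = 0.768 and P(E|¬H) = 0.073.
P(E) = 0.768·0.022 + 0.073·0.978 = 0.016896 + 0.071394 = 0.088290.
By Bayes' theorem, P(H|E) = 0.016896 / 0.088290 = 0.1914.

P(H | E) ≈ 0.1914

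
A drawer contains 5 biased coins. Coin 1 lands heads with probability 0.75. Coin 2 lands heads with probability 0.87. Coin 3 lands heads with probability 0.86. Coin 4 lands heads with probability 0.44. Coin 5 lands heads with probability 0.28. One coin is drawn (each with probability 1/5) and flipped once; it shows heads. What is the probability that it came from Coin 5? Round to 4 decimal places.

Posterior probability ≈ 0.0875

Tabulate prior·likelihood by source: [1] prior 0.2, lik 0.75, product 0.1500; [2] prior 0.2, lik 0.87, product 0.1740; [3] prior 0.2, lik 0.86, product 0.1720; [4] prior 0.2, lik 0.44, product 0.08800; [5] prior 0.2, lik 0.28, product 0.05600.
Normalizing constant = 0.64000; the posterior for Coin 5 is its product over the sum, 0.05600/0.64000 = 0.0875.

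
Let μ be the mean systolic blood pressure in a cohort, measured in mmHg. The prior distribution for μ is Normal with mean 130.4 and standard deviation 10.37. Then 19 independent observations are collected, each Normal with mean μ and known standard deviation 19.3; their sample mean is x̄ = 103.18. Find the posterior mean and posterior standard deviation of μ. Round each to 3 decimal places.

Posterior mean ≈ 107.377; posterior SD ≈ 4.072

Prior precision 1/τ₀² = 1/10.37² = 0.00929913; data precision n/σ² = 19/19.3² = 0.0510081.
Posterior precision = 0.00929913 + 0.0510081 = 0.0603072, giving posterior SD = 1/√0.0603072 = 4.072.
Posterior mean = (0.00929913·130.4 + 0.0510081·103.18) / 0.0603072 = 107.377.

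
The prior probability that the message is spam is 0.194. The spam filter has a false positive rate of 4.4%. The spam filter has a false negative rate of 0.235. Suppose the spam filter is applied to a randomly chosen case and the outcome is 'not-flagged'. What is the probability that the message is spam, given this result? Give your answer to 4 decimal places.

Write H for 'the message is spam'. Prior odds H:¬H = 0.194/0.806 = 0.24069. For the 'not-flagged' outcome, the likelihood ratio is 0.235/0.956 = 0.24582.
Posterior odds = 0.24069 × 0.24582 = 0.059167, so P(H|E) = 0.059167/(1+0.059167) = 0.0559.

P(H | E) ≈ 0.0559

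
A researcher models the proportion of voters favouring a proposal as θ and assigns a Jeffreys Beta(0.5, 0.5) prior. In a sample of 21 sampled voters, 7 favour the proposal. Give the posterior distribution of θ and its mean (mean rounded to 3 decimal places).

Observing 7 successes and 14 failures updates Beta(0.5, 0.5) by adding the success and failure counts to the two shape parameters: α = 0.5+7 = 7.5, β = 0.5+14 = 14.5.
Posterior mean = α/(α+β) = 7.5/22 = 0.341.

Posterior: Beta(7.5, 14.5); mean ≈ 0.341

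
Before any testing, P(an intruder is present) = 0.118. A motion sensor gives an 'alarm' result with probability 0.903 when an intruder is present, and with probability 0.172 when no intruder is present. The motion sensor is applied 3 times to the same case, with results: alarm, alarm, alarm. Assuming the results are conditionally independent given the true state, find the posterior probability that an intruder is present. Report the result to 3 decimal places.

With H the event that an intruder is present, the joint likelihood of the observed sequence is P(data|H) = 0.903·0.903·0.903 = 0.73631 and P(data|¬H) = 0.172·0.172·0.172 = 0.0050884.
Bayes: P(H|data) = 0.118·0.73631 / (0.118·0.73631 + 0.882·0.0050884) = 0.086885/0.091373 = 0.9509.

Posterior P(H) ≈ 0.951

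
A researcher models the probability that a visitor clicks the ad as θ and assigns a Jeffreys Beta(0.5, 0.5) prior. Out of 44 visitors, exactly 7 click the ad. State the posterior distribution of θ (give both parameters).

Posterior: Beta(7.5, 37.5)

Observing 7 successes and 37 failures updates Beta(0.5, 0.5) by adding the success and failure counts to the two shape parameters: α = 0.5+7 = 7.5, β = 0.5+37 = 37.5.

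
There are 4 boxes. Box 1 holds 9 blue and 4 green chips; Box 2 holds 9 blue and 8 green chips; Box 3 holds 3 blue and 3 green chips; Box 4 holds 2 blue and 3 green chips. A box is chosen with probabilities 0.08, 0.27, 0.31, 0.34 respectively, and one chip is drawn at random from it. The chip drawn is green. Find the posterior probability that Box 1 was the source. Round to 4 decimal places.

Posterior probability ≈ 0.0482

Tabulate prior·likelihood by source: [1] prior 0.08, lik 0.3077, product 0.02462; [2] prior 0.27, lik 0.4706, product 0.1271; [3] prior 0.31, lik 0.5, product 0.1550; [4] prior 0.34, lik 0.6, product 0.2040.
Normalizing constant = 0.51067; the posterior for Box 1 is its product over the sum, 0.02462/0.51067 = 0.0482.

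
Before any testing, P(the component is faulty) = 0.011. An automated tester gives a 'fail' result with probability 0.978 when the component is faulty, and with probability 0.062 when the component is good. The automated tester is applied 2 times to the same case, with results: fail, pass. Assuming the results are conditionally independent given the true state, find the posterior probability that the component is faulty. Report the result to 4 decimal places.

Posterior P(H) ≈ 0.0041

Let H be the event that the component is faulty; start with P(H) = 0.011. P('fail'|H) = 0.978, P('fail'|¬H) = 0.062.
Update on result 1 ('fail'): P(H) ← 0.978·0.0110 / (0.978·0.0110 + 0.062·0.9890) = 0.010758/0.072076 = 0.1493.
Update on result 2 ('pass'): P(H) ← 0.022·0.1493 / (0.022·0.1493 + 0.938·0.8507) = 0.0032837/0.80128 = 0.0041.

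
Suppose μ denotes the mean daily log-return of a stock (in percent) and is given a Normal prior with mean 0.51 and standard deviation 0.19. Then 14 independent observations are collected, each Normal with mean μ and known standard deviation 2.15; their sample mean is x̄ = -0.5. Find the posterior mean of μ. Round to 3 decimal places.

Posterior mean ≈ 0.410

Prior precision 1/τ₀² = 1/0.19² = 27.7008; data precision n/σ² = 14/2.15² = 3.02866.
Posterior precision = 27.7008 + 3.02866 = 30.7295.
Posterior mean = (27.7008·0.51 + 3.02866·-0.5) / 30.7295 = 0.410.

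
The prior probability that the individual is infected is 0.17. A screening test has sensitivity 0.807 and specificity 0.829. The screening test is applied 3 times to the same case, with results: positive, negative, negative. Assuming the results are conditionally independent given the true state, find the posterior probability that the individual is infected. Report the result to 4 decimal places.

Posterior P(H) ≈ 0.0498

Let H be the event that the individual is infected; start with P(H) = 0.17. P('positive'|H) = 0.807, P('positive'|¬H) = 0.171.
Update on result 1 ('positive'): P(H) ← 0.807·0.1700 / (0.807·0.1700 + 0.171·0.8300) = 0.13719/0.27912 = 0.4915.
Update on result 2 ('negative'): P(H) ← 0.193·0.4915 / (0.193·0.4915 + 0.829·0.5085) = 0.094861/0.51640 = 0.1837.
Update on result 3 ('negative'): P(H) ← 0.193·0.1837 / (0.193·0.1837 + 0.829·0.8163) = 0.035454/0.71217 = 0.0498.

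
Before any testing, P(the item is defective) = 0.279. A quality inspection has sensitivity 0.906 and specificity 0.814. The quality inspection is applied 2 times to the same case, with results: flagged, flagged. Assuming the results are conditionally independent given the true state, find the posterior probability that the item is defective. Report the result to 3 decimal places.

With H the event that the item is defective, the joint likelihood of the observed sequence is P(data|H) = 0.906·0.906 = 0.82084 and P(data|¬H) = 0.186·0.186 = 0.034596.
Bayes: P(H|data) = 0.279·0.82084 / (0.279·0.82084 + 0.721·0.034596) = 0.22901/0.25396 = 0.9018.

Posterior P(H) ≈ 0.902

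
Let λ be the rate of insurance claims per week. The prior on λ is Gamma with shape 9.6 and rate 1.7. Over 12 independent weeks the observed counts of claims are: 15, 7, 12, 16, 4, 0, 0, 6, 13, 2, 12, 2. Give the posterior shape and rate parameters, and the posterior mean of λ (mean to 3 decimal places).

Posterior: Gamma(shape=98.6, rate=13.7); mean ≈ 7.197

The Poisson likelihood adds the total count to the shape and the number of exposure periods to the rate. Here ∑xᵢ = 89 and n = 12, so shape 9.6→98.6 and rate 1.7→13.7.
E[λ | data] = 98.6/13.7 = 7.197.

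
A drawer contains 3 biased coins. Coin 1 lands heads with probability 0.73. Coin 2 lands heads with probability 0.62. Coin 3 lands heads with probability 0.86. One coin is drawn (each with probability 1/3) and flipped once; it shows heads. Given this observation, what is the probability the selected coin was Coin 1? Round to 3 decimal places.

Posterior probability ≈ 0.330

P(heads|C1) = 0.73; P(heads|C2) = 0.62; P(heads|C3) = 0.86.
Prior × likelihood for each source: 0.333333·0.73=0.2433, 0.333333·0.62=0.2067, 0.333333·0.86=0.2867. Summing gives P(heads) = 0.73667.
P(Coin 1 | heads) = 0.2433 / 0.73667 = 0.330.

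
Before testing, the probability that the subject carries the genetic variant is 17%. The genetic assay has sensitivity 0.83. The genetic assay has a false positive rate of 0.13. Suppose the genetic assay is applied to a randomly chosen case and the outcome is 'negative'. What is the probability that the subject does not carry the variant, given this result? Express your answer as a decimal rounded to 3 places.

Let H be the event that the subject carries the genetic variant. P(H) = 0.17, so P(¬H) = 0.83. With E the 'negative' result, P(E|H) = 0.17 and P(E|¬H) = 0.87.
P(E) = 0.17·0.17 + 0.87·0.83 = 0.028900 + 0.72210 = 0.75100.
By Bayes' theorem, P(H|E) = 0.028900 / 0.75100 = 0.038. Hence P(¬H|E) = 1 − 0.038 = 0.962.

P(¬H | E) ≈ 0.962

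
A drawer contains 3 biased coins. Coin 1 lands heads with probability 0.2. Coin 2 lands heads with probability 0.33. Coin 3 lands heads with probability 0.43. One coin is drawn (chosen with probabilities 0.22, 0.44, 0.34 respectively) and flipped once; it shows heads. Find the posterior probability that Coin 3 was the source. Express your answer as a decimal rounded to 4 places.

Tabulate prior·likelihood by source: [1] prior 0.22, lik 0.2, product 0.04400; [2] prior 0.44, lik 0.33, product 0.1452; [3] prior 0.34, lik 0.43, product 0.1462.
Normalizing constant = 0.33540; the posterior for Coin 3 is its product over the sum, 0.1462/0.33540 = 0.4359.

Posterior probability ≈ 0.4359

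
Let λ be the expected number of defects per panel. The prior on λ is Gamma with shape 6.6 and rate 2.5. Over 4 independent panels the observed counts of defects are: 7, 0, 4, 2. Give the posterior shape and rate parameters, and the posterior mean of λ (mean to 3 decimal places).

Posterior: Gamma(shape=19.6, rate=6.5); mean ≈ 3.015

Total count ∑xᵢ = 13 over n = 4 panels.
Gamma is conjugate to the Poisson likelihood: posterior is Gamma(shape = 6.6+13 = 19.6, rate = 2.5+4 = 6.5).
E[λ | data] = 19.6/6.5 = 3.015.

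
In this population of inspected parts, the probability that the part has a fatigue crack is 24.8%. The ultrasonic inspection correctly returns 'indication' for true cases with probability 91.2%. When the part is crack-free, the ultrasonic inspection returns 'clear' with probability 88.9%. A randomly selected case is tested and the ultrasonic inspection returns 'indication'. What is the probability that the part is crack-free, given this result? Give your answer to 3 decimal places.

Write H for 'the part has a fatigue crack'. Prior odds H:¬H = 0.248/0.752 = 0.32979. For the 'indication' outcome, the likelihood ratio is 0.912/0.111 = 8.2162.
Posterior odds = 0.32979 × 8.2162 = 2.7096, so P(H|E) = 2.7096/(1+2.7096) = 0.730. Then P(¬H|E) = 1 − 0.730 = 0.270.

P(¬H | E) ≈ 0.270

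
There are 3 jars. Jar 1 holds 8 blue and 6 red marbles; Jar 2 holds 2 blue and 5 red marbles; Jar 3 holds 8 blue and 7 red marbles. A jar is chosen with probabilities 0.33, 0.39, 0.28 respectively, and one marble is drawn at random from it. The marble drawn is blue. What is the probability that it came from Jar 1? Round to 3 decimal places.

Posterior probability ≈ 0.420

P(blue|Jar 1) = 0.5714; P(blue|Jar 2) = 0.2857; P(blue|Jar 3) = 0.5333.
Prior × likelihood for each source: 0.33·0.5714=0.1886, 0.39·0.2857=0.1114, 0.28·0.5333=0.1493. Summing gives P(blue) = 0.44933.
P(Jar 1 | blue) = 0.1886 / 0.44933 = 0.420.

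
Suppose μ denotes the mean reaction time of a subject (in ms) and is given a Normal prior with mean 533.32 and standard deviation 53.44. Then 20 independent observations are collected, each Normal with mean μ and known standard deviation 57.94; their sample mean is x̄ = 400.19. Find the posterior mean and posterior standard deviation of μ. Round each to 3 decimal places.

Prior precision 1/τ₀² = 1/53.44² = 0.00035016; data precision n/σ² = 20/57.94² = 0.00595762.
Posterior precision = 0.00035016 + 0.00595762 = 0.00630778, giving posterior SD = 1/√0.00630778 = 12.591.
Posterior mean = (0.00035016·533.32 + 0.00595762·400.19) / 0.00630778 = 407.580.

Posterior mean ≈ 407.580; posterior SD ≈ 12.591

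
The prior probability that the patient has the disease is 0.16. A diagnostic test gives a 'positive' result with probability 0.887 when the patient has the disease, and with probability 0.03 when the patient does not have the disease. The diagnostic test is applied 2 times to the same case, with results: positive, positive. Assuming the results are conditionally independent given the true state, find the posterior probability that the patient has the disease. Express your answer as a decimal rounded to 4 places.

Posterior P(H) ≈ 0.9940

Let H be the event that the patient has the disease; start with P(H) = 0.16. P('positive'|H) = 0.887, P('positive'|¬H) = 0.03.
Update on result 1 ('positive'): P(H) ← 0.887·0.1600 / (0.887·0.1600 + 0.03·0.8400) = 0.14192/0.16712 = 0.8492.
Update on result 2 ('positive'): P(H) ← 0.887·0.8492 / (0.887·0.8492 + 0.03·0.1508) = 0.75325/0.75777 = 0.9940.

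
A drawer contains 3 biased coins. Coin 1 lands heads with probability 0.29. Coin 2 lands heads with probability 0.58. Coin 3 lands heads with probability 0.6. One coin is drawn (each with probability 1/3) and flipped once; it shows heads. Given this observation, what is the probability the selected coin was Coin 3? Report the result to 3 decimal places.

Posterior probability ≈ 0.408

P(heads|C1) = 0.29; P(heads|C2) = 0.58; P(heads|C3) = 0.6.
Prior × likelihood for each source: 0.333333·0.29=0.09667, 0.333333·0.58=0.1933, 0.333333·0.6=0.2000. Summing gives P(heads) = 0.49000.
P(Coin 3 | heads) = 0.2000 / 0.49000 = 0.408.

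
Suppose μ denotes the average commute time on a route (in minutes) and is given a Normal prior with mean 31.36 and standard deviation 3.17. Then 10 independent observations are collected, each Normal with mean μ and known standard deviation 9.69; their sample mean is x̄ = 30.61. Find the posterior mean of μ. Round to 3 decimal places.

Posterior mean ≈ 30.972

With known σ, the Normal prior is conjugate. Weight on the data is w = (n/σ²)/(n/σ² + 1/τ₀²) = 0.106501/(0.106501+0.0995134) = 0.51696.
Posterior mean = w·x̄ + (1−w)·μ₀ = 0.51696·30.61 + 0.48304·31.36 = 30.972.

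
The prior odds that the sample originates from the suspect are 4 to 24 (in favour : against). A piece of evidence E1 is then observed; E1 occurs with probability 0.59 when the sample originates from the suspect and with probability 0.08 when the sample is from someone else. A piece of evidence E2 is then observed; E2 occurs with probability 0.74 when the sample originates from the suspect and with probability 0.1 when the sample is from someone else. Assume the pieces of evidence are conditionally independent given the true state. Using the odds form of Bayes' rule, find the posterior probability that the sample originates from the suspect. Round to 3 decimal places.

Prior odds = 4/24 = 0.16667. In log-odds, ln(0.16667) = -1.7918.
Add log likelihood ratios: ln(7.3750) + ln(7.4000) = 3.9996.
Posterior log-odds = 2.2078, so posterior odds = exp(2.2078) = 9.0958. Converting, P(H|E) = 9.0958/10.096 = 0.901.

Posterior probability ≈ 0.901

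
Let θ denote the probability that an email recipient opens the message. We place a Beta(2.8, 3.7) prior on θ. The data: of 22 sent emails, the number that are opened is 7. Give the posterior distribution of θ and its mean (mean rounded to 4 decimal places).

Posterior: Beta(9.8, 18.7); mean ≈ 0.3439

The binomial likelihood is conjugate to the Beta prior: with 7 successes and 15 failures, the posterior is Beta(2.8+7, 3.7+15) = Beta(9.8, 18.7).
E[θ | data] = 9.8/(9.8+18.7) = 0.3439.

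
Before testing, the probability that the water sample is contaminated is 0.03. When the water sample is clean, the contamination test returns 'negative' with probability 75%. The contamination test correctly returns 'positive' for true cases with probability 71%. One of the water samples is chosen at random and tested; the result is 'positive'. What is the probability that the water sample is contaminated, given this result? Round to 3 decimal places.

P(H | E) ≈ 0.081

Let H be the event that the water sample is contaminated. P(H) = 0.03, so P(¬H) = 0.97. With E the 'positive' result, P(E|H) = 0.71 and P(E|¬H) = 0.25.
P(E) = 0.71·0.03 + 0.25·0.97 = 0.021300 + 0.24250 = 0.26380.
By Bayes' theorem, P(H|E) = 0.021300 / 0.26380 = 0.081.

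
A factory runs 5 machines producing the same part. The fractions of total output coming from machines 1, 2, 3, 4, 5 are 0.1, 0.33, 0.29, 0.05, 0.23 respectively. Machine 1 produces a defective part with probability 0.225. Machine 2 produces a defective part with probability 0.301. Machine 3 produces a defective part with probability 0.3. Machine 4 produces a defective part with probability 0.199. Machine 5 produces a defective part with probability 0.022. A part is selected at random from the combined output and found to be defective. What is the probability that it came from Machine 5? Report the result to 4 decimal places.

Posterior probability ≈ 0.0226

P(defective|M1) = 0.225; P(defective|M2) = 0.301; P(defective|M3) = 0.3; P(defective|M4) = 0.199; P(defective|M5) = 0.022.
Prior × likelihood for each source: 0.1·0.225=0.02250, 0.33·0.301=0.09933, 0.29·0.3=0.08700, 0.05·0.199=0.009950, 0.23·0.022=0.005060. Summing gives P(defective) = 0.22384.
P(Machine 5 | defective) = 0.005060 / 0.22384 = 0.0226.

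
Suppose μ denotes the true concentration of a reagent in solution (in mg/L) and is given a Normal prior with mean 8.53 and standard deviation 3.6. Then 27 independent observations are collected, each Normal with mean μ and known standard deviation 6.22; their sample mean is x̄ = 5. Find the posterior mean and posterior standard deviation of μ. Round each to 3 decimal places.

Posterior mean ≈ 5.351; posterior SD ≈ 1.136

Prior precision 1/τ₀² = 1/3.6² = 0.0771605; data precision n/σ² = 27/6.22² = 0.697884.
Posterior precision = 0.0771605 + 0.697884 = 0.775044, giving posterior SD = 1/√0.775044 = 1.136.
Posterior mean = (0.0771605·8.53 + 0.697884·5) / 0.775044 = 5.351.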